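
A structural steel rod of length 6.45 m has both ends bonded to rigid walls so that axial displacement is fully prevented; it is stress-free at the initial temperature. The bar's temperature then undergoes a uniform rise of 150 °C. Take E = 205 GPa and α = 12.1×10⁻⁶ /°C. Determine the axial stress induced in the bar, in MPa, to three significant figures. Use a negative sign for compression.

-372 MPa

Free thermal expansion αLΔT = 12.1e-6 · 6450 · 150 = 11.71 mm.
The walls impose strain ε = −(11.71)/6450 = -1.8150e-03; σ = Eε = 205000 · -1.8150e-03 = -372.1 MPa.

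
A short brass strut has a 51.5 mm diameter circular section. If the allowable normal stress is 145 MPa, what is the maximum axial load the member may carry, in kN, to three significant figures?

302 kN

A = 2083 mm².
P_max = σ_allow · A = 145 · 2083 = 302000 N = 302 kN.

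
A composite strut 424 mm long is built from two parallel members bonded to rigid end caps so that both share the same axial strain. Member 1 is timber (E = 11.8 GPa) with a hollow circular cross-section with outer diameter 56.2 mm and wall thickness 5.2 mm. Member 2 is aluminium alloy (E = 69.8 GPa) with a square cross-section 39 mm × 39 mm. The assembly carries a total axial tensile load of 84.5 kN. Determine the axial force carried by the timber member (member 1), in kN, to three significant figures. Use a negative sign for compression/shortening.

A_1 = 833.2 mm².
A_2 = 1521 mm².
Equal strain + equilibrium ⇒ each member carries load in proportion to AE: A₁E₁ = 9831000 N, A₂E₂ = 106200000 N, ΣAE = 116000000 N.
F₁ = P·A₁E₁/ΣAE = 84500·9831000/116000000 = 7162 N.

7.16 kN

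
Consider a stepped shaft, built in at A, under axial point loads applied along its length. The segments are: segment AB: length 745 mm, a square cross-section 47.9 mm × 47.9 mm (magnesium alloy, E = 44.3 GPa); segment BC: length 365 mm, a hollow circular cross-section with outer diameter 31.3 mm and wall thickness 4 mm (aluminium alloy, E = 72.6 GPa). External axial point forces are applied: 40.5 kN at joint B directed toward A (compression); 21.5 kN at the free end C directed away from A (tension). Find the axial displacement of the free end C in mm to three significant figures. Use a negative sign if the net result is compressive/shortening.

0.176 mm

Internal axial forces (sectioning from the free end, tension +): N_BC = 21.5 kN, N_AB = -19 kN.
A_AB = 2294 mm².
A_BC = 343.1 mm².
δ_AB = -19000·745/(2294·44300) = -0.1393 mm
δ_BC = 21500·365/(343.1·72600) = 0.3151 mm
δ = Σδ_i = 0.1758 mm.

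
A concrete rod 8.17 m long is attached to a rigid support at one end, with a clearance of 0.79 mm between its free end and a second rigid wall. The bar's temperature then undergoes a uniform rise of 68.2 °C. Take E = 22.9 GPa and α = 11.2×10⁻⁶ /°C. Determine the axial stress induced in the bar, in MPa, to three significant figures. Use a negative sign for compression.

-15.3 MPa

Free thermal expansion αLΔT = 11.2e-6 · 8170 · 68.2 = 6.241 mm.
The walls engage after the gap closes; constrained expansion = 6.241 − 0.79 = 5.451 mm.
The walls impose strain ε = −(5.451)/8170 = -6.6714e-04; σ = Eε = 22900 · -6.6714e-04 = -15.28 MPa.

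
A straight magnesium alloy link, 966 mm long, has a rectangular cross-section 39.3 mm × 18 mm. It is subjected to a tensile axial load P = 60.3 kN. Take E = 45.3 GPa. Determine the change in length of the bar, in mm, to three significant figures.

A = 707.4 mm².
δ_mech = NL/(AE) = 60300·966/(707.4·45300) = 1.818 mm.

1.82 mm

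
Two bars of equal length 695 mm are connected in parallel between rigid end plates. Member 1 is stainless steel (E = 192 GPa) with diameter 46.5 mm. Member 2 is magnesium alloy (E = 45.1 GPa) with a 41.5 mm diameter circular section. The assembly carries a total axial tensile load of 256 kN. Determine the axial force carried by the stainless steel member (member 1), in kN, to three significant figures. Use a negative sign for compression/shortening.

216 kN

A_1 = 1698 mm².
A_2 = 1353 mm².
Equal strain + equilibrium ⇒ each member carries load in proportion to AE: A₁E₁ = 326100000 N, A₂E₂ = 61000000 N, ΣAE = 387100000 N.
F₁ = P·A₁E₁/ΣAE = 256000·326100000/387100000 = 215700 N.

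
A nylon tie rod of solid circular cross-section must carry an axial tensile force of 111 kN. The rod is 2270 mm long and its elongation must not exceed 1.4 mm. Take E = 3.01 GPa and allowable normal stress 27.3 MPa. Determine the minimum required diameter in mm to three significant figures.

276 mm

Required area A ≥ P/σ_allow = 111000/27.3 = 4066 mm².
For a solid circular section, d ≥ √(4A/π) = 71.95 mm.
Elongation limit: A ≥ PL/(Eδ_allow) = 111000·2270/(3010·1.4) = 59790 mm² ⇒ d ≥ 275.9 mm.
The elongation limit governs.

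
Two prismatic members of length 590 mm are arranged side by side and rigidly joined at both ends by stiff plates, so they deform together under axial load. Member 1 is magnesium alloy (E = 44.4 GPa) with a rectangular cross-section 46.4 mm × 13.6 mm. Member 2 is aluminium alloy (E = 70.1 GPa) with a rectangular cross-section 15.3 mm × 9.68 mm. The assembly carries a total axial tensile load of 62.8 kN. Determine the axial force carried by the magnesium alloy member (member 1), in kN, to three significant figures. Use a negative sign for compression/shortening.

45.8 kN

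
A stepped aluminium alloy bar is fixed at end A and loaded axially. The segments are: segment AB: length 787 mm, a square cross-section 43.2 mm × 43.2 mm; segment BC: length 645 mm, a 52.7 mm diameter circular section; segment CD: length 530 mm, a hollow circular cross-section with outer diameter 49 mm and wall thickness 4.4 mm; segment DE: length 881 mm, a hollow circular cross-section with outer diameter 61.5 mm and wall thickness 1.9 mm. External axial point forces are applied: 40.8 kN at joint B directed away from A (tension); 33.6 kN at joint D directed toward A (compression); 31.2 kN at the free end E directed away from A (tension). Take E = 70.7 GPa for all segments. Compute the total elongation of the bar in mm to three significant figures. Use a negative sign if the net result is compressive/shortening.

Internal axial forces (sectioning from the free end, tension +): N_DE = 31.2 kN, N_CD = -2.4 kN, N_BC = -2.4 kN, N_AB = 38.4 kN.
A_AB = 1866 mm².
A_BC = 2181 mm².
A_CD = 616.5 mm².
A_DE = 355.8 mm².
δ_AB = 38400·787/(1866·70700) = 0.229 mm
δ_BC = -2400·645/(2181·70700) = -0.01004 mm
δ_CD = -2400·530/(616.5·70700) = -0.02918 mm
δ_DE = 31200·881/(355.8·70700) = 1.093 mm
δ = Σδ_i = 1.283 mm.

1.28 mm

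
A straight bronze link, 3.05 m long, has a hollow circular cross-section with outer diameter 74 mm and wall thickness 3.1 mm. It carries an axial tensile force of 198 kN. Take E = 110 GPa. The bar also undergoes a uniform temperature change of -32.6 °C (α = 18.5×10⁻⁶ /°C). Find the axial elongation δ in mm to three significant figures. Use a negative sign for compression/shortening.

A = 690.5 mm².
δ_mech = NL/(AE) = 198000·3050/(690.5·110000) = 7.951 mm.
δ_thermal = αLΔT = 18.5e-6·3050·-32.6 = -1.839 mm.
δ = δ_mech + δ_thermal = 6.111 mm.

6.11 mm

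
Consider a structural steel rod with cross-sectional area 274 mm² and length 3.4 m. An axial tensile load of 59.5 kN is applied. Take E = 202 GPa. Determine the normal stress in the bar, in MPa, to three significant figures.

σ = N/A = 59500/274 = 217.2 MPa.

217 MPa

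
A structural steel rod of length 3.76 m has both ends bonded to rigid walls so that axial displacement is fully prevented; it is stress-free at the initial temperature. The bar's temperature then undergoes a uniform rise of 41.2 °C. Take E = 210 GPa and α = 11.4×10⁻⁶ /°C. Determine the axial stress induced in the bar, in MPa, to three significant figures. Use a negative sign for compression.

Free thermal expansion αLΔT = 11.4e-6 · 3760 · 41.2 = 1.766 mm.
The walls impose strain ε = −(1.766)/3760 = -4.6968e-04; σ = Eε = 210000 · -4.6968e-04 = -98.63 MPa.

-98.6 MPa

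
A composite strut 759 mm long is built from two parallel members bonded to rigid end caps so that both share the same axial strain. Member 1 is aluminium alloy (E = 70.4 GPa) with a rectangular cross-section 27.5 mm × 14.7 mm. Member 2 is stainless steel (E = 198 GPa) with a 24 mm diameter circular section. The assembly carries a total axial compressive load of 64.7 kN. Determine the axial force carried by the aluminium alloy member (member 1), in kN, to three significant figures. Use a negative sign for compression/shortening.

A_1 = 404.2 mm².
A_2 = 452.4 mm².
Equal strain + equilibrium ⇒ each member carries load in proportion to AE: A₁E₁ = 28460000 N, A₂E₂ = 89570000 N, ΣAE = 118000000 N.
F₁ = P·A₁E₁/ΣAE = -64700·28460000/118000000 = -15600 N.

-15.6 kN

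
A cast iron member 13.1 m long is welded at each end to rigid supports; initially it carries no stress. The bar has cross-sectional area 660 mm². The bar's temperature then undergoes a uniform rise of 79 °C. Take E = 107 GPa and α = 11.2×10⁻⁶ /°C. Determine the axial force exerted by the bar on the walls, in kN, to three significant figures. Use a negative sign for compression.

-62.5 kN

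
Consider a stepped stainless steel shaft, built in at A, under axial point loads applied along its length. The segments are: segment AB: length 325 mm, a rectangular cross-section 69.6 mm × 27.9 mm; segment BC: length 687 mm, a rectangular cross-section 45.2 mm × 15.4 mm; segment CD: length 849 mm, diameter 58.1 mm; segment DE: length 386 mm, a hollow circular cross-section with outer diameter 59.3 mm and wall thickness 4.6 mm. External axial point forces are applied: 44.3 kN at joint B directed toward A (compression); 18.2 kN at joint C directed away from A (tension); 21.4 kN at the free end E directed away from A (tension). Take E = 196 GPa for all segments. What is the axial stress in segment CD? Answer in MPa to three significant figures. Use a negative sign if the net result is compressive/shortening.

8.07 MPa

Internal axial forces (sectioning from the free end, tension +): N_DE = 21.4 kN, N_CD = 21.4 kN, N_BC = 39.6 kN, N_AB = -4.7 kN.
A_CD = 2651 mm².
σ_CD = N_CD/A_CD = 21400/2651 = 8.072 MPa.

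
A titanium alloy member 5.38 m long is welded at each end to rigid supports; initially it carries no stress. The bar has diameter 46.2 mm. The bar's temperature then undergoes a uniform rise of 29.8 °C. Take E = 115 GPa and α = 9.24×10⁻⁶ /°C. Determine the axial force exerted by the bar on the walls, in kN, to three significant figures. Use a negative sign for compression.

-53.1 kN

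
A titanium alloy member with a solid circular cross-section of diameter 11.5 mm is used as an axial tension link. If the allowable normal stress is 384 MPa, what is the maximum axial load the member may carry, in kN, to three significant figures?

A = 103.9 mm².
P_max = σ_allow · A = 384 · 103.9 = 39890 N = 39.89 kN.

39.9 kN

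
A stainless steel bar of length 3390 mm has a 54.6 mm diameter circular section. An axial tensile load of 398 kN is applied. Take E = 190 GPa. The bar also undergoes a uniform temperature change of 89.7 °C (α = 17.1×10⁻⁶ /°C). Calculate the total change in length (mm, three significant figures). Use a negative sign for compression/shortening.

8.23 mm

A = 2341 mm².
δ_mech = NL/(AE) = 398000·3390/(2341·190000) = 3.033 mm.
δ_thermal = αLΔT = 17.1e-6·3390·89.7 = 5.2 mm.
δ = δ_mech + δ_thermal = 8.233 mm.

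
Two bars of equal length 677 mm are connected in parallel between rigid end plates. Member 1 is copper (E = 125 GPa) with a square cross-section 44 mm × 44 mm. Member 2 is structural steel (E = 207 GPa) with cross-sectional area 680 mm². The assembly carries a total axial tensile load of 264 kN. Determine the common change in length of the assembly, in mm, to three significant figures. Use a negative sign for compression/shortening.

A_1 = 1936 mm².
Equal strain + equilibrium ⇒ each member carries load in proportion to AE: A₁E₁ = 242000000 N, A₂E₂ = 140800000 N, ΣAE = 382800000 N.
δ = PL/ΣAE = 264000·677/382800000 = 0.4669 mm.

0.467 mm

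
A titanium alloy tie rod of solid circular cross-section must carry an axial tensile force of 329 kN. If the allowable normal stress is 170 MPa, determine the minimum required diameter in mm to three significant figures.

49.6 mm

Required area A ≥ P/σ_allow = 329000/170 = 1935 mm².
For a solid circular section, d ≥ √(4A/π) = 49.64 mm.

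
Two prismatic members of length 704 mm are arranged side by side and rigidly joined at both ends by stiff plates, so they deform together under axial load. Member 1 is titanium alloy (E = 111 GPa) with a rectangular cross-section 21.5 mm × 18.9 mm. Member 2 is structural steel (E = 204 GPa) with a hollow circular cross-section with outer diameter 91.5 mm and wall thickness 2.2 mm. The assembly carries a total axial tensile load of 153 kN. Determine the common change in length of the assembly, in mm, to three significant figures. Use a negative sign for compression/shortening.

0.630 mm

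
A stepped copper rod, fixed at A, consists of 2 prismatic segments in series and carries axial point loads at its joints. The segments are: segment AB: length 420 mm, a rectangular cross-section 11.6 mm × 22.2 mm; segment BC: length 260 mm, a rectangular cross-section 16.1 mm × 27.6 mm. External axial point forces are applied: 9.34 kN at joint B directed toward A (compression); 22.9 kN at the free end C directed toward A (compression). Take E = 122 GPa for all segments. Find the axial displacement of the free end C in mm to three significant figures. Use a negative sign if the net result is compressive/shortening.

-0.541 mm

Internal axial forces (sectioning from the free end, tension +): N_BC = -22.9 kN, N_AB = -32.24 kN.
A_AB = 257.5 mm².
A_BC = 444.4 mm².
δ_AB = -32240·420/(257.5·122000) = -0.431 mm
δ_BC = -22900·260/(444.4·122000) = -0.1098 mm
δ = Σδ_i = -0.5408 mm.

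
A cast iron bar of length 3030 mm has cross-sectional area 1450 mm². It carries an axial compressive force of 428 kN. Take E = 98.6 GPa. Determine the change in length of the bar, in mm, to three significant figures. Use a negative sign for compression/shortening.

-9.07 mm

δ_mech = NL/(AE) = -428000·3030/(1450·98600) = -9.071 mm.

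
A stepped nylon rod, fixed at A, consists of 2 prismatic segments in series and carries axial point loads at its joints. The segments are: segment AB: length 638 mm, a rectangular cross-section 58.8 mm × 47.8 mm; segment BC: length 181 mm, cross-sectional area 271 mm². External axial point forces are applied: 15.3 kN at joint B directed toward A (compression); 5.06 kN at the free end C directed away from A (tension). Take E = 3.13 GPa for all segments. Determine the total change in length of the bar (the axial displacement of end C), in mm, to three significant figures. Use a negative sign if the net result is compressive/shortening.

0.337 mm

Internal axial forces (sectioning from the free end, tension +): N_BC = 5.06 kN, N_AB = -10.24 kN.
A_AB = 2811 mm².
δ_AB = -10240·638/(2811·3130) = -0.7426 mm
δ_BC = 5060·181/(271·3130) = 1.08 mm
δ = Σδ_i = 0.3371 mm.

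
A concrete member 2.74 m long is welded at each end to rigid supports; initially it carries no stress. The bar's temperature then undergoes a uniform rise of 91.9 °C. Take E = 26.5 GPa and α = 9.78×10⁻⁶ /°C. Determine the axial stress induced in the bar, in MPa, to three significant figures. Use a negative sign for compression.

-23.8 MPa

Free thermal expansion αLΔT = 9.78e-6 · 2740 · 91.9 = 2.463 mm.
The walls impose strain ε = −(2.463)/2740 = -8.9878e-04; σ = Eε = 26500 · -8.9878e-04 = -23.82 MPa.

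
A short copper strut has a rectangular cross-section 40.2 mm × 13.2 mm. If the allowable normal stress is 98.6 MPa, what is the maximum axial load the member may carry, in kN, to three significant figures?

52.3 kN

A = 530.6 mm².
P_max = σ_allow · A = 98.6 · 530.6 = 52320 N = 52.32 kN.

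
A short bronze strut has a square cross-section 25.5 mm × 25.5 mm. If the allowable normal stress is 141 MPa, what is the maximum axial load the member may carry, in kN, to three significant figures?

91.7 kN

A = 650.2 mm².
P_max = σ_allow · A = 141 · 650.2 = 91690 N = 91.69 kN.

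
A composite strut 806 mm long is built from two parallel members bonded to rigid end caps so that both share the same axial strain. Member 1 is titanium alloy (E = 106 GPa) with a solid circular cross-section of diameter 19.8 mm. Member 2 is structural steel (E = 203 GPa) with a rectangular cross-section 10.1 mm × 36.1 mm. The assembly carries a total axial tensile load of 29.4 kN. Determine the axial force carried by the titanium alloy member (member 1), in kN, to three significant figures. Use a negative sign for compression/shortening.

A_1 = 307.9 mm².
A_2 = 364.6 mm².
Equal strain + equilibrium ⇒ each member carries load in proportion to AE: A₁E₁ = 32640000 N, A₂E₂ = 74020000 N, ΣAE = 106700000 N.
F₁ = P·A₁E₁/ΣAE = 29400·32640000/106700000 = 8997 N.

9.00 kN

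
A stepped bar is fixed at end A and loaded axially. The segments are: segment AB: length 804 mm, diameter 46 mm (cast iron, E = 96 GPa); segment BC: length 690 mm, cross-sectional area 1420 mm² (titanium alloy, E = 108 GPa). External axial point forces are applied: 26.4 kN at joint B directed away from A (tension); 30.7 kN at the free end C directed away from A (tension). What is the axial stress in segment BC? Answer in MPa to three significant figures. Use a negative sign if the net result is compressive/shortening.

21.6 MPa

Internal axial forces (sectioning from the free end, tension +): N_BC = 30.7 kN, N_AB = 57.1 kN.
σ_BC = N_BC/A_BC = 30700/1420 = 21.62 MPa.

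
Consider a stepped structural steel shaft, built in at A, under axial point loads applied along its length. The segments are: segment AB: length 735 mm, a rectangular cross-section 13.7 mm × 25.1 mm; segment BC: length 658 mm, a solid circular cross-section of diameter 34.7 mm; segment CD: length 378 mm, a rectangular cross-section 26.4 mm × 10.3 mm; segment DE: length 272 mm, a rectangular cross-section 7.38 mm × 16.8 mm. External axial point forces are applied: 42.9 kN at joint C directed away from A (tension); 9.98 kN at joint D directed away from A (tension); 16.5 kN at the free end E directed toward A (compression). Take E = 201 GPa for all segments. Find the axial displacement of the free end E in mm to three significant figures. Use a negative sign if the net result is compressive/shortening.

Internal axial forces (sectioning from the free end, tension +): N_DE = -16.5 kN, N_CD = -6.52 kN, N_BC = 36.38 kN, N_AB = 36.38 kN.
A_AB = 343.9 mm².
A_BC = 945.7 mm².
A_CD = 271.9 mm².
A_DE = 124 mm².
δ_AB = 36380·735/(343.9·201000) = 0.3869 mm
δ_BC = 36380·658/(945.7·201000) = 0.1259 mm
δ_CD = -6520·378/(271.9·201000) = -0.04509 mm
δ_DE = -16500·272/(124·201000) = -0.1801 mm
δ = Σδ_i = 0.2876 mm.

0.288 mm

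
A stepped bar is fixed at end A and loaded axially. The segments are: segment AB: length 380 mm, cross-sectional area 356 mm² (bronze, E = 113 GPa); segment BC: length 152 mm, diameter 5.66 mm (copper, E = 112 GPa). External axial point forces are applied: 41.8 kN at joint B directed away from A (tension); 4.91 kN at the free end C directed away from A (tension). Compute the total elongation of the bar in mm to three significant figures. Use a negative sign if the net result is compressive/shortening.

0.706 mm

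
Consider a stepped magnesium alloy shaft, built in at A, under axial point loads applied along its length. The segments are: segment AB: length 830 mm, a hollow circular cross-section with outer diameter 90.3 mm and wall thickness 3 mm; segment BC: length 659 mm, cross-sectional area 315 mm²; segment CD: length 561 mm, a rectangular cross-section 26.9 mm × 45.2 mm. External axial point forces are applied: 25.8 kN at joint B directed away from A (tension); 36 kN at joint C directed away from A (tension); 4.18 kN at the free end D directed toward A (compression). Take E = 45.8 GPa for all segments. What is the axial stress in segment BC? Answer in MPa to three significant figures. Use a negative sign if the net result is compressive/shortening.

Internal axial forces (sectioning from the free end, tension +): N_CD = -4.18 kN, N_BC = 31.82 kN, N_AB = 57.62 kN.
σ_BC = N_BC/A_BC = 31820/315 = 101 MPa.

101 MPa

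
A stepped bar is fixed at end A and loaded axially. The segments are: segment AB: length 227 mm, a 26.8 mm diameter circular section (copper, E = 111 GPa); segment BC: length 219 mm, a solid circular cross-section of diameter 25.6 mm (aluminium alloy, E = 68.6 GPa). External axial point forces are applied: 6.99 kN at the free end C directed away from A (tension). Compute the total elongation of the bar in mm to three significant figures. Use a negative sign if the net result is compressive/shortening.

0.0687 mm

Internal axial forces (sectioning from the free end, tension +): N_BC = 6.99 kN, N_AB = 6.99 kN.
A_AB = 564.1 mm².
A_BC = 514.7 mm².
δ_AB = 6990·227/(564.1·111000) = 0.02534 mm
δ_BC = 6990·219/(514.7·68600) = 0.04335 mm
δ = Σδ_i = 0.06869 mm.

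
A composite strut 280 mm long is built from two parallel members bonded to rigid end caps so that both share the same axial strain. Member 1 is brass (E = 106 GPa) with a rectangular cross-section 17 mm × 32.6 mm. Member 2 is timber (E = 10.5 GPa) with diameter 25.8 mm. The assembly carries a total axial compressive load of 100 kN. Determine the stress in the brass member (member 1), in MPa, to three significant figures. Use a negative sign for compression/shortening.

-165 MPa

A_1 = 554.2 mm².
A_2 = 522.8 mm².
Equal strain + equilibrium ⇒ each member carries load in proportion to AE: A₁E₁ = 58750000 N, A₂E₂ = 5489000 N, ΣAE = 64230000 N.
σ₁ = P·E₁/ΣAE = -100000·106000/64230000 = -165 MPa.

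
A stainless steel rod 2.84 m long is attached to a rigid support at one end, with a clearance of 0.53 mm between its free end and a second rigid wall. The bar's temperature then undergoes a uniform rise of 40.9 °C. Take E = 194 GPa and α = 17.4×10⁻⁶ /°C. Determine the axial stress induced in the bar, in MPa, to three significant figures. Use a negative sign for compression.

-102 MPa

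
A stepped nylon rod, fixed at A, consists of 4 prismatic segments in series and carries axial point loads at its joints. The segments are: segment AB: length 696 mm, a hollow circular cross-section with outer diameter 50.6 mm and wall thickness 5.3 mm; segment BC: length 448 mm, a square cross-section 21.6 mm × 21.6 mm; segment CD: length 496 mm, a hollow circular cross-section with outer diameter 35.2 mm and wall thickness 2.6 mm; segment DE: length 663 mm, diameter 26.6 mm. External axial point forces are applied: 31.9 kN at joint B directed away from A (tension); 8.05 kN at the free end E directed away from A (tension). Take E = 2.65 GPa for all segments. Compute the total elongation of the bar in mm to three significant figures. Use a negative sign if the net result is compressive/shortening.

26.1 mm

Internal axial forces (sectioning from the free end, tension +): N_DE = 8.05 kN, N_CD = 8.05 kN, N_BC = 8.05 kN, N_AB = 39.95 kN.
A_AB = 754.3 mm².
A_BC = 466.6 mm².
A_CD = 266.3 mm².
A_DE = 555.7 mm².
δ_AB = 39950·696/(754.3·2650) = 13.91 mm
δ_BC = 8050·448/(466.6·2650) = 2.917 mm
δ_CD = 8050·496/(266.3·2650) = 5.658 mm
δ_DE = 8050·663/(555.7·2650) = 3.624 mm
δ = Σδ_i = 26.11 mm.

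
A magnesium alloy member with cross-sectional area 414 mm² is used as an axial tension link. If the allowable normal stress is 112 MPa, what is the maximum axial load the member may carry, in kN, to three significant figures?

P_max = σ_allow · A = 112 · 414 = 46370 N = 46.37 kN.

46.4 kN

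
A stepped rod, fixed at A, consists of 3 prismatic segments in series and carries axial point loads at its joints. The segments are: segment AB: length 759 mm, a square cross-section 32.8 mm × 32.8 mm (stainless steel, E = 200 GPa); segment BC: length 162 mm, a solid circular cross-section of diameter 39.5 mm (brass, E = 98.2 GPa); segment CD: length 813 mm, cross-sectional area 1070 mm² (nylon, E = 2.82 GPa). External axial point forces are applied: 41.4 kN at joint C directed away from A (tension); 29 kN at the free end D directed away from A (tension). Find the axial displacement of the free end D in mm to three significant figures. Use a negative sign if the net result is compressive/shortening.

Internal axial forces (sectioning from the free end, tension +): N_CD = 29 kN, N_BC = 70.4 kN, N_AB = 70.4 kN.
A_AB = 1076 mm².
A_BC = 1225 mm².
δ_AB = 70400·759/(1076·200000) = 0.2483 mm
δ_BC = 70400·162/(1225·98200) = 0.09477 mm
δ_CD = 29000·813/(1070·2820) = 7.814 mm
δ = Σδ_i = 8.157 mm.

8.16 mm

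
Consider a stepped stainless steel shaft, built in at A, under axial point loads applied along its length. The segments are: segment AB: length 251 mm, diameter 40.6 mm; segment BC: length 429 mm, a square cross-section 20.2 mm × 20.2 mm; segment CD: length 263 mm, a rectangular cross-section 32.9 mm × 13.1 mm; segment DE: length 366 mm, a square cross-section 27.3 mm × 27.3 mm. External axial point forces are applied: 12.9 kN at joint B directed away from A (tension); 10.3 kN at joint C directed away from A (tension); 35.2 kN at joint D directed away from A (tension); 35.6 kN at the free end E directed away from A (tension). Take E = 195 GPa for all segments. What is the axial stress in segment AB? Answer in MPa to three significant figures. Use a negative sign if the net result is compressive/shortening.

Internal axial forces (sectioning from the free end, tension +): N_DE = 35.6 kN, N_CD = 70.8 kN, N_BC = 81.1 kN, N_AB = 94 kN.
A_AB = 1295 mm².
σ_AB = N_AB/A_AB = 94000/1295 = 72.61 MPa.

72.6 MPa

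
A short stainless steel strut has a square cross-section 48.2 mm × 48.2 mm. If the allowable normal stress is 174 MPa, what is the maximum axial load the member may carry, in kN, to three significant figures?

404 kN

A = 2323 mm².
P_max = σ_allow · A = 174 · 2323 = 404200 N = 404.2 kN.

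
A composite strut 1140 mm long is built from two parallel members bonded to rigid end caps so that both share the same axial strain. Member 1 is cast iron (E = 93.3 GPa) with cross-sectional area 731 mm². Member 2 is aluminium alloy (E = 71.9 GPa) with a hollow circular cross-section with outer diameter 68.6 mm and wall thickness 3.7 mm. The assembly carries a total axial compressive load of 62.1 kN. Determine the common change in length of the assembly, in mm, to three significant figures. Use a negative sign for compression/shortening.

-0.578 mm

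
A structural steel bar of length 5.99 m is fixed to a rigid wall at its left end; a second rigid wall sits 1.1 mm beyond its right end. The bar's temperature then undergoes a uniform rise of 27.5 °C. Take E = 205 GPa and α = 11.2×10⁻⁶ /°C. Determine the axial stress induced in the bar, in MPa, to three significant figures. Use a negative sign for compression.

-25.5 MPa

Free thermal expansion αLΔT = 11.2e-6 · 5990 · 27.5 = 1.845 mm.
The walls engage after the gap closes; constrained expansion = 1.845 − 1.1 = 0.7449 mm.
The walls impose strain ε = −(0.7449)/5990 = -1.2436e-04; σ = Eε = 205000 · -1.2436e-04 = -25.49 MPa.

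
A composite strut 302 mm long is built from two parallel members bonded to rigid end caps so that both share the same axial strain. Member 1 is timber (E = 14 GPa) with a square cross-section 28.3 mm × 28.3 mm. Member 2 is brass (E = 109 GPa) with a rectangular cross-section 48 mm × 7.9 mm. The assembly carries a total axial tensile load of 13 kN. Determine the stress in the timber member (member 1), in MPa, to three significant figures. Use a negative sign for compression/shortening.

A_1 = 800.9 mm².
A_2 = 379.2 mm².
Equal strain + equilibrium ⇒ each member carries load in proportion to AE: A₁E₁ = 11210000 N, A₂E₂ = 41330000 N, ΣAE = 52550000 N.
σ₁ = P·E₁/ΣAE = 13000·14000/52550000 = 3.464 MPa.

3.46 MPa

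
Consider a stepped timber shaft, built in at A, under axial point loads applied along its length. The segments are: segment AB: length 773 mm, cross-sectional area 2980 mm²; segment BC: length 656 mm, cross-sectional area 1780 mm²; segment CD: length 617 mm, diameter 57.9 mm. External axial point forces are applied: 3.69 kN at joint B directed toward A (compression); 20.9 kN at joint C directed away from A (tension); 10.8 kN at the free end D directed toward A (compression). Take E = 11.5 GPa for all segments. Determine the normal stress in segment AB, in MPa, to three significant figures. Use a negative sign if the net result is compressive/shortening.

2.15 MPa

Internal axial forces (sectioning from the free end, tension +): N_CD = -10.8 kN, N_BC = 10.1 kN, N_AB = 6.41 kN.
σ_AB = N_AB/A_AB = 6410/2980 = 2.151 MPa.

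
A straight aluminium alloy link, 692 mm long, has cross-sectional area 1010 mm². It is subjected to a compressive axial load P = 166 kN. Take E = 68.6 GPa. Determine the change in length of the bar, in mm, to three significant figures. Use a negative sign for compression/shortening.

δ_mech = NL/(AE) = -166000·692/(1010·68600) = -1.658 mm.

-1.66 mm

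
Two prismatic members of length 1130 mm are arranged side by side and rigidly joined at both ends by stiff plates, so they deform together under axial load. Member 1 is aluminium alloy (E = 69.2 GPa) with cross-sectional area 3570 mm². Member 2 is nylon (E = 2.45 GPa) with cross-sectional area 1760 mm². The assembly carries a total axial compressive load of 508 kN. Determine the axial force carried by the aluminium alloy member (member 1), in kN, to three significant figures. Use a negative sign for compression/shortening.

-499 kN

Equal strain + equilibrium ⇒ each member carries load in proportion to AE: A₁E₁ = 247000000 N, A₂E₂ = 4312000 N, ΣAE = 251400000 N.
F₁ = P·A₁E₁/ΣAE = -508000·247000000/251400000 = -499300 N.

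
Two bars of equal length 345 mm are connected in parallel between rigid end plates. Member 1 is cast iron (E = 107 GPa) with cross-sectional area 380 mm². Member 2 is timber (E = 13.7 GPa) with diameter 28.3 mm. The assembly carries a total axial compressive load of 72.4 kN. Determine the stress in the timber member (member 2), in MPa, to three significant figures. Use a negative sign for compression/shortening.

-20.1 MPa

A_2 = 629 mm².
Equal strain + equilibrium ⇒ each member carries load in proportion to AE: A₁E₁ = 40660000 N, A₂E₂ = 8618000 N, ΣAE = 49280000 N.
σ₂ = P·E₂/ΣAE = -72400·13700/49280000 = -20.13 MPa.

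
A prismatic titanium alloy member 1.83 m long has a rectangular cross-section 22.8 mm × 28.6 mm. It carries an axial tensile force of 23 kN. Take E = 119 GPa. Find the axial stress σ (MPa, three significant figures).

A = 652.1 mm².
σ = N/A = 23000/652.1 = 35.27 MPa.

35.3 MPa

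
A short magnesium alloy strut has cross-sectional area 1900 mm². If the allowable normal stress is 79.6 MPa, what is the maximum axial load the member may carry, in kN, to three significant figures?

P_max = σ_allow · A = 79.6 · 1900 = 151200 N = 151.2 kN.

151 kN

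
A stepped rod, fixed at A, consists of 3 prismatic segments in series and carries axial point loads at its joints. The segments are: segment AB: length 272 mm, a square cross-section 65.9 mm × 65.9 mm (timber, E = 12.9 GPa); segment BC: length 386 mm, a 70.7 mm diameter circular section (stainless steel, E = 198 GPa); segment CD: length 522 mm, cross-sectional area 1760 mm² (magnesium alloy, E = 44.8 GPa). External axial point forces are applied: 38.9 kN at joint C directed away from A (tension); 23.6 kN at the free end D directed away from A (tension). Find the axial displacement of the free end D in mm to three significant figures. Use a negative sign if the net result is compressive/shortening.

Internal axial forces (sectioning from the free end, tension +): N_CD = 23.6 kN, N_BC = 62.5 kN, N_AB = 62.5 kN.
A_AB = 4343 mm².
A_BC = 3926 mm².
δ_AB = 62500·272/(4343·12900) = 0.3035 mm
δ_BC = 62500·386/(3926·198000) = 0.03104 mm
δ_CD = 23600·522/(1760·44800) = 0.1562 mm
δ = Σδ_i = 0.4907 mm.

0.491 mm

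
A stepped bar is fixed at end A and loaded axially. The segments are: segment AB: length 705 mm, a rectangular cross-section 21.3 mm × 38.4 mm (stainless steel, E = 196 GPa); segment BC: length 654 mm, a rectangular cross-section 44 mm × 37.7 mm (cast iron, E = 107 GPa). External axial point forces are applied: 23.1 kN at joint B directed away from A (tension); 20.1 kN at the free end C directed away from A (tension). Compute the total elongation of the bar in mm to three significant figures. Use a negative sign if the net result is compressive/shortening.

Internal axial forces (sectioning from the free end, tension +): N_BC = 20.1 kN, N_AB = 43.2 kN.
A_AB = 817.9 mm².
A_BC = 1659 mm².
δ_AB = 43200·705/(817.9·196000) = 0.19 mm
δ_BC = 20100·654/(1659·107000) = 0.07406 mm
δ = Σδ_i = 0.264 mm.

0.264 mm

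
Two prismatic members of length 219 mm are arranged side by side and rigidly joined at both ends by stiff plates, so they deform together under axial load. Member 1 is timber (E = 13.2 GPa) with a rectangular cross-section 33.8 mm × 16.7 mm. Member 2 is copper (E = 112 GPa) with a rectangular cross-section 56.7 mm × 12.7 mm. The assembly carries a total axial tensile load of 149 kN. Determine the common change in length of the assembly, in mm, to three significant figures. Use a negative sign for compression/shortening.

0.370 mm

A_1 = 564.5 mm².
A_2 = 720.1 mm².
Equal strain + equilibrium ⇒ each member carries load in proportion to AE: A₁E₁ = 7451000 N, A₂E₂ = 80650000 N, ΣAE = 88100000 N.
δ = PL/ΣAE = 149000·219/88100000 = 0.3704 mm.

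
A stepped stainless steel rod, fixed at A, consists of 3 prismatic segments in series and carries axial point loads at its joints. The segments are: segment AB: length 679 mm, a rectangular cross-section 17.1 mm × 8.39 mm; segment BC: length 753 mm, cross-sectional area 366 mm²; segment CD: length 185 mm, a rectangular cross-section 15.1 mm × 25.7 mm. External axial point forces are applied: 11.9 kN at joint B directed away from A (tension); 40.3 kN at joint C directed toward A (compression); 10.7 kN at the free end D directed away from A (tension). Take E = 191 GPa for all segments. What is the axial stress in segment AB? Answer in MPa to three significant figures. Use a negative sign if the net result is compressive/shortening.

-123 MPa

Internal axial forces (sectioning from the free end, tension +): N_CD = 10.7 kN, N_BC = -29.6 kN, N_AB = -17.7 kN.
A_AB = 143.5 mm².
σ_AB = N_AB/A_AB = -17700/143.5 = -123.4 MPa.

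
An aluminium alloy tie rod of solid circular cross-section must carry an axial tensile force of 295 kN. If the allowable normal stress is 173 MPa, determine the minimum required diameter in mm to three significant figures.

Required area A ≥ P/σ_allow = 295000/173 = 1705 mm².
For a solid circular section, d ≥ √(4A/π) = 46.6 mm.

46.6 mm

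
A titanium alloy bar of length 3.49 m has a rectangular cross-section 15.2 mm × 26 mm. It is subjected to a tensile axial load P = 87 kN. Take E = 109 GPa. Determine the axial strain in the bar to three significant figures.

0.00202

A = 395.2 mm².
σ = N/A = 220.1 MPa; ε = σ/E = 220.1/109000 = 2.020e-03.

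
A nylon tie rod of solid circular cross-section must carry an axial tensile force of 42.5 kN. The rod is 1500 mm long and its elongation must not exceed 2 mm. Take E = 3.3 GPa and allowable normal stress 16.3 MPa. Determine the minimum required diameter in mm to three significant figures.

Required area A ≥ P/σ_allow = 42500/16.3 = 2607 mm².
For a solid circular section, d ≥ √(4A/π) = 57.62 mm.
Elongation limit: A ≥ PL/(Eδ_allow) = 42500·1500/(3300·2) = 9659 mm² ⇒ d ≥ 110.9 mm.
The elongation limit governs.

111 mm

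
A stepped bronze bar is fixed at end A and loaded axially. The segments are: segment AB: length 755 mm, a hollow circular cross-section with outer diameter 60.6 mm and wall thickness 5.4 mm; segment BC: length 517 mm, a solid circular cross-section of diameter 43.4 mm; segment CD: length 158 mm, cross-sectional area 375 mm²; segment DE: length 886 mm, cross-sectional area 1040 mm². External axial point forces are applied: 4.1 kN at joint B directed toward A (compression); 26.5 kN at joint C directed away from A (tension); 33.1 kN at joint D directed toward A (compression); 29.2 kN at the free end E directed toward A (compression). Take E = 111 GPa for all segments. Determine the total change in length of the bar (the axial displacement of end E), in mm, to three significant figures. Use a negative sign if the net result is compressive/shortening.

Internal axial forces (sectioning from the free end, tension +): N_DE = -29.2 kN, N_CD = -62.3 kN, N_BC = -35.8 kN, N_AB = -39.9 kN.
A_AB = 936.4 mm².
A_BC = 1479 mm².
δ_AB = -39900·755/(936.4·111000) = -0.2898 mm
δ_BC = -35800·517/(1479·111000) = -0.1127 mm
δ_CD = -62300·158/(375·111000) = -0.2365 mm
δ_DE = -29200·886/(1040·111000) = -0.2241 mm
δ = Σδ_i = -0.8631 mm.

-0.863 mm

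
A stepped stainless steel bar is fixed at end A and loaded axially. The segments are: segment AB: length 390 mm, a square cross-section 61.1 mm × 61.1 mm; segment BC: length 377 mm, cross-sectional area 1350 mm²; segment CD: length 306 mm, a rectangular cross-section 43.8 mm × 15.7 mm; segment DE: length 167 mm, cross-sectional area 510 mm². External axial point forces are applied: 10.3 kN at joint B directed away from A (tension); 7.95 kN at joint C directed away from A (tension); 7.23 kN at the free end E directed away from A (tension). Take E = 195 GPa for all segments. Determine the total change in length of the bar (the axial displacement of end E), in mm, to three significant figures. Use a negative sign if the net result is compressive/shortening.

Internal axial forces (sectioning from the free end, tension +): N_DE = 7.23 kN, N_CD = 7.23 kN, N_BC = 15.18 kN, N_AB = 25.48 kN.
A_AB = 3733 mm².
A_CD = 687.7 mm².
δ_AB = 25480·390/(3733·195000) = 0.01365 mm
δ_BC = 15180·377/(1350·195000) = 0.02174 mm
δ_CD = 7230·306/(687.7·195000) = 0.0165 mm
δ_DE = 7230·167/(510·195000) = 0.01214 mm
δ = Σδ_i = 0.06403 mm.

0.0640 mm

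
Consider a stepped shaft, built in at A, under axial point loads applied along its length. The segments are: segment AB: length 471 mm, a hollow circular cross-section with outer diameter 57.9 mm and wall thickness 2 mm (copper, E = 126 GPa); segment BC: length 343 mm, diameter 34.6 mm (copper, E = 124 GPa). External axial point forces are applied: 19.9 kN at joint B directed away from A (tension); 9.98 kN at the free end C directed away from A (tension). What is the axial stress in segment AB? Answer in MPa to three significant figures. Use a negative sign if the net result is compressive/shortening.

85.1 MPa

Internal axial forces (sectioning from the free end, tension +): N_BC = 9.98 kN, N_AB = 29.88 kN.
A_AB = 351.2 mm².
σ_AB = N_AB/A_AB = 29880/351.2 = 85.07 MPa.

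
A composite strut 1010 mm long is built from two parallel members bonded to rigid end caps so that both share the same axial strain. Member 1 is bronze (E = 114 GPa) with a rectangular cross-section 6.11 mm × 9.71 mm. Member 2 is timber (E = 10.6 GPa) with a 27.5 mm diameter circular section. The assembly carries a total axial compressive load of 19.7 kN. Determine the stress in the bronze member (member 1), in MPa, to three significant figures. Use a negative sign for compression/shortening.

-172 MPa

A_1 = 59.33 mm².
A_2 = 594 mm².
Equal strain + equilibrium ⇒ each member carries load in proportion to AE: A₁E₁ = 6763000 N, A₂E₂ = 6296000 N, ΣAE = 13060000 N.
σ₁ = P·E₁/ΣAE = -19700·114000/13060000 = -172 MPa.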